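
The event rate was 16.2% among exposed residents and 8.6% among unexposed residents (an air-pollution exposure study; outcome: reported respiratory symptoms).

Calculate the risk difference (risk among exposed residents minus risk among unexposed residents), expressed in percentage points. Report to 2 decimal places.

risk difference = 0.1620 − 0.0860 = 0.0760 → 7.60 percentage points

7.60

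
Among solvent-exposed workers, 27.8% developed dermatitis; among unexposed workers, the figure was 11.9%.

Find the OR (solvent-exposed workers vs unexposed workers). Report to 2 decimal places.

odds, solvent-exposed workers = 0.2780/0.7220 = 0.3850
odds, unexposed workers = 0.1190/0.8810 = 0.1351
OR = 0.3850 / 0.1351 = 2.85

2.85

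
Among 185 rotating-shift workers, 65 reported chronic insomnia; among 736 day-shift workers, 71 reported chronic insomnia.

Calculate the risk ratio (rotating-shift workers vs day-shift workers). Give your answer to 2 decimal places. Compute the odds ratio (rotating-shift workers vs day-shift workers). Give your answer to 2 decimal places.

risk, rotating-shift workers = 65/185 = 0.3514
risk, day-shift workers = 71/736 = 0.0965
RR = 0.3514 / 0.0965 = 3.64
odds, rotating-shift workers = 65/120 = 0.5417
odds, day-shift workers = 71/665 = 0.1068
OR = 0.5417 / 0.1068 = 5.07

RR = 3.64; OR = 5.07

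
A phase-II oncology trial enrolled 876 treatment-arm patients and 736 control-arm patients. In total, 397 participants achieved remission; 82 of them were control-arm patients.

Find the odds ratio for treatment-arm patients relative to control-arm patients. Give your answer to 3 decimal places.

OR: 4.478

treatment-arm patients with the outcome: 397 − 82 = 315
treatment-arm patients without the outcome: 876 − 315 = 561
control-arm patients without the outcome: 736 − 82 = 654
OR = (315 × 654) / (561 × 82) = 206010/46002 ≈ 4.478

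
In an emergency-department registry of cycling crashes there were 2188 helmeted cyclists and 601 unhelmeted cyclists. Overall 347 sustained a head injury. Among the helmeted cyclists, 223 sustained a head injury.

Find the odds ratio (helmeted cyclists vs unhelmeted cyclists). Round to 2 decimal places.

0.44

helmeted cyclists without the outcome: 2188 − 223 = 1965
unhelmeted cyclists with the outcome: 347 − 223 = 124
unhelmeted cyclists without the outcome: 601 − 124 = 477
OR = (223 × 477) / (1965 × 124) = 106371/243660 ≈ 0.44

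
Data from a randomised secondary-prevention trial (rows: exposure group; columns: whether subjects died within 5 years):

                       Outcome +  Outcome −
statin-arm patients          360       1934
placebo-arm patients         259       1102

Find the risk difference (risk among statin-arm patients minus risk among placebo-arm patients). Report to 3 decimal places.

RD: -0.033

risk, statin-arm patients = 360/2294 = 0.1569
risk, placebo-arm patients = 259/1361 = 0.1903
risk difference = 0.1569 − 0.1903 = -0.033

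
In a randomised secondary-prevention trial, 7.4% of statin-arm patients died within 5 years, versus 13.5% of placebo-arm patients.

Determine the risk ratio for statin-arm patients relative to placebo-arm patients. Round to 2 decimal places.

RR = 0.0740 / 0.1350 = 0.55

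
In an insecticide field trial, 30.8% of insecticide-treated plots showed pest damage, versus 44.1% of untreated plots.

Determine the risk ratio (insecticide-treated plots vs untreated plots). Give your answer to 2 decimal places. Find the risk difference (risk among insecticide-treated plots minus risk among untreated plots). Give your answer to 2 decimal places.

RR = 0.3080 / 0.4410 = 0.70
risk difference = 0.3080 − 0.4410 = -0.13

RR = 0.70; RD = -0.13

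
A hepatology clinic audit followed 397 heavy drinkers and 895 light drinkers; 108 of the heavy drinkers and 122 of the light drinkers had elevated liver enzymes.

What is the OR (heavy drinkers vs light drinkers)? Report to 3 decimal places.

OR = (108 × 773) / (289 × 122) = 83484/35258 ≈ 2.368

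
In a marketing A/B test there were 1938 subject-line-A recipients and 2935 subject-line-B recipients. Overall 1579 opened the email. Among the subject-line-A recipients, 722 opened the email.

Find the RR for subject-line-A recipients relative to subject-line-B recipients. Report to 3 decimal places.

subject-line-A recipients without the outcome: 1938 − 722 = 1216
subject-line-B recipients with the outcome: 1579 − 722 = 857
subject-line-B recipients without the outcome: 2935 − 857 = 2078
risk, subject-line-A recipients = 722/1938 = 0.3725
risk, subject-line-B recipients = 857/2935 = 0.2920
RR = 0.3725 / 0.2920 = 1.276

RR: 1.276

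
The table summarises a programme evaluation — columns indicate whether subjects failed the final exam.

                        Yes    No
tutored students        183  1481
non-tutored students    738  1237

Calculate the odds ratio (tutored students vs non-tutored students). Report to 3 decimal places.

0.207

odds, tutored students = 183/1481 = 0.1236
odds, non-tutored students = 738/1237 = 0.5966
OR = 0.1236 / 0.5966 = 0.207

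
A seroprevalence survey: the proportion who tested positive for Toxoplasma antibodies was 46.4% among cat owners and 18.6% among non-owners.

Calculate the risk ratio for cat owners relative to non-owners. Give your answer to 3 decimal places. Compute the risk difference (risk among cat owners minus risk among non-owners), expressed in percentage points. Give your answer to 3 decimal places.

RR = 2.495; RD = 27.800

RR = 0.4640 / 0.1860 = 2.495
risk difference = 0.4640 − 0.1860 = 0.2780 → 27.800 percentage points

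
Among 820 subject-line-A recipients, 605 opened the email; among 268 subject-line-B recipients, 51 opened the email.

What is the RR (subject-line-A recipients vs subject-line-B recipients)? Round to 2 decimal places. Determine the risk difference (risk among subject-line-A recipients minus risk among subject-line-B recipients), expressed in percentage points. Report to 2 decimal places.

RR = 3.88; RD = 54.75

risk, subject-line-A recipients = 605/820 = 0.7378
risk, subject-line-B recipients = 51/268 = 0.1903
RR = 0.7378 / 0.1903 = 3.88
risk difference = 0.7378 − 0.1903 = 0.5475 → 54.75 percentage points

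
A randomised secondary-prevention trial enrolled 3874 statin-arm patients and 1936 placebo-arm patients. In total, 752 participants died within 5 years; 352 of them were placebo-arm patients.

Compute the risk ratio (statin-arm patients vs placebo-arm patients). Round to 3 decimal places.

RR ≈ 0.568

statin-arm patients with the outcome: 752 − 352 = 400
statin-arm patients without the outcome: 3874 − 400 = 3474
placebo-arm patients without the outcome: 1936 − 352 = 1584
risk, statin-arm patients = 400/3874 = 0.1033
risk, placebo-arm patients = 352/1936 = 0.1818
RR = 0.1033 / 0.1818 = 0.568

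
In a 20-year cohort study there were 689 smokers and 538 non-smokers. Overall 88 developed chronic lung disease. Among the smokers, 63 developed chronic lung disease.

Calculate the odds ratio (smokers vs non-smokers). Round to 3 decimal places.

smokers without the outcome: 689 − 63 = 626
non-smokers with the outcome: 88 − 63 = 25
non-smokers without the outcome: 538 − 25 = 513
odds, smokers = 63/626 = 0.10064
odds, non-smokers = 25/513 = 0.04873
OR = 0.10064 / 0.04873 = 2.065

2.065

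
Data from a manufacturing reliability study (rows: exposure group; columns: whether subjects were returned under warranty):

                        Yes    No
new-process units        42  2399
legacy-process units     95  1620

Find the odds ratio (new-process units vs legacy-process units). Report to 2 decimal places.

0.30

odds, new-process units = 42/2399 = 0.01751
odds, legacy-process units = 95/1620 = 0.05864
OR = 0.01751 / 0.05864 = 0.30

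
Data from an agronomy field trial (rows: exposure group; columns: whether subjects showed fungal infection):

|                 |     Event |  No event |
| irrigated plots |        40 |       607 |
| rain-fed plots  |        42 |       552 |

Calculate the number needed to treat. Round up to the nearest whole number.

risk, irrigated plots = 40/647 = 0.061824
risk, rain-fed plots = 42/594 = 0.070707
absolute risk difference = 0.008883
1 / 0.008883 = 112.575 → round up → 113

NNT ≈ 113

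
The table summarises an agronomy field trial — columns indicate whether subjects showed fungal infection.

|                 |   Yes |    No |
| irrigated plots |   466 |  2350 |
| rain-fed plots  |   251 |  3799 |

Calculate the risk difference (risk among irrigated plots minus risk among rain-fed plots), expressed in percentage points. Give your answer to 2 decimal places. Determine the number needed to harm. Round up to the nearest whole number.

risk, irrigated plots = 466/2816 = 0.1655
risk, rain-fed plots = 251/4050 = 0.0620
risk difference = 0.1655 − 0.0620 = 0.1035 → 10.35 percentage points
absolute risk difference = 0.103508
1 / 0.103508 = 9.661 → round up → 10

RD = 10.35; NNH = 10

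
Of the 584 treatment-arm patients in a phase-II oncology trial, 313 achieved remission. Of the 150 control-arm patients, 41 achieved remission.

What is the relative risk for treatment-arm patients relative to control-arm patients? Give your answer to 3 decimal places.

RR = 1.961

risk, treatment-arm patients = 313/584 = 0.5360
risk, control-arm patients = 41/150 = 0.2733
RR = 0.5360 / 0.2733 = 1.961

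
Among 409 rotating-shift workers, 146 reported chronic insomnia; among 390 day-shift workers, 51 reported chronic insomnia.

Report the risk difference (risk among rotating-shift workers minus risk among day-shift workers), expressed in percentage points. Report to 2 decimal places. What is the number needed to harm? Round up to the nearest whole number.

risk, rotating-shift workers = 146/409 = 0.3570
risk, day-shift workers = 51/390 = 0.1308
risk difference = 0.3570 − 0.1308 = 0.2262 → 22.62 percentage points
absolute risk difference = 0.226199
1 / 0.226199 = 4.421 → round up → 5

RD = 22.62; NNH = 5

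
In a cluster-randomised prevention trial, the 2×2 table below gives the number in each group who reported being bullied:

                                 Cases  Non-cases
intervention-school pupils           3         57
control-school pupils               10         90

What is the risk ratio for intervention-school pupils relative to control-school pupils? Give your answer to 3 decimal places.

0.500

risk, intervention-school pupils = 3/60 = 0.0500
risk, control-school pupils = 10/100 = 0.1000
RR = 0.0500 / 0.1000 = 0.500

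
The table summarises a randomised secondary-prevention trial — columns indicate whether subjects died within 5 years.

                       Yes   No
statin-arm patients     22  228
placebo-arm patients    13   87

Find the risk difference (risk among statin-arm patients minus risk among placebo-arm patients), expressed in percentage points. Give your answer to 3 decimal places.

RD ≈ -4.200

risk, statin-arm patients = 22/250 = 0.0880
risk, placebo-arm patients = 13/100 = 0.1300
risk difference = 0.0880 − 0.1300 = -0.0420 → -4.200 percentage points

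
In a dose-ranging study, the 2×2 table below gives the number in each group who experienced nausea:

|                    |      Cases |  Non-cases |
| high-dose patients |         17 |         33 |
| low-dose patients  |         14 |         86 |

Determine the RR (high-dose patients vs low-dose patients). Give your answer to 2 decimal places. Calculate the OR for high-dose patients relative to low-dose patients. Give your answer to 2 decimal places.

RR = 2.43; OR = 3.16

risk, high-dose patients = 17/50 = 0.3400
risk, low-dose patients = 14/100 = 0.1400
RR = 0.3400 / 0.1400 = 2.43
odds, high-dose patients = 17/33 = 0.5152
odds, low-dose patients = 14/86 = 0.1628
OR = 0.5152 / 0.1628 = 3.16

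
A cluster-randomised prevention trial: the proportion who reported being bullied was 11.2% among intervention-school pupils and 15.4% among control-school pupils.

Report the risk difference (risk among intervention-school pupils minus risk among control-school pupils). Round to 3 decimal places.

risk difference = 0.1120 − 0.1540 = -0.042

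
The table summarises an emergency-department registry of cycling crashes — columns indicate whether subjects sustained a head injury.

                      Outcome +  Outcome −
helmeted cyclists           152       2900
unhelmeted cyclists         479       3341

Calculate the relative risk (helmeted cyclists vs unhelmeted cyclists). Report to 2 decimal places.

risk, helmeted cyclists = 152/3052 = 0.04980
risk, unhelmeted cyclists = 479/3820 = 0.12539
RR = 0.04980 / 0.12539 = 0.40

0.40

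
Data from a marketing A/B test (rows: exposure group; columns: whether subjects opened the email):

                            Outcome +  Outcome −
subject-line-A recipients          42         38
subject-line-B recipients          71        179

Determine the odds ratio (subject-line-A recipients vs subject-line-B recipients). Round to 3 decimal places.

OR = (42 × 179) / (38 × 71) = 7518/2698 ≈ 2.787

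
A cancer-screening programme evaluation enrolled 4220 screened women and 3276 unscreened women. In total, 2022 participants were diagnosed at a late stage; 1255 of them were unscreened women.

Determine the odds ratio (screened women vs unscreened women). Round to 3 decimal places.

OR: 0.358

screened women with the outcome: 2022 − 1255 = 767
screened women without the outcome: 4220 − 767 = 3453
unscreened women without the outcome: 3276 − 1255 = 2021
OR = (767 × 2021) / (3453 × 1255) = 1550107/4333515 ≈ 0.358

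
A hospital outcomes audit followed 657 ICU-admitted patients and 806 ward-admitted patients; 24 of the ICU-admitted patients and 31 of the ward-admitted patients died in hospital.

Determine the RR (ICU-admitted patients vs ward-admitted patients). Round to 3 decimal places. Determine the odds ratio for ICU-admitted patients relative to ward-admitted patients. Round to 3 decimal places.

RR = 0.950; OR = 0.948

risk, ICU-admitted patients = 24/657 = 0.03653
risk, ward-admitted patients = 31/806 = 0.03846
RR = 0.03653 / 0.03846 = 0.950
OR = (24 × 775) / (633 × 31) = 18600/19623 ≈ 0.948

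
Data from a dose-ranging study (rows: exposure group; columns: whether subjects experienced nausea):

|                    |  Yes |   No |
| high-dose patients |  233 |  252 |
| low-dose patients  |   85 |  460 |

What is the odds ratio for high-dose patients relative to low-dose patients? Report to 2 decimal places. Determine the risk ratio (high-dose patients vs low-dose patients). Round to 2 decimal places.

OR = 5.00; RR = 3.08

OR = (233 × 460) / (252 × 85) = 107180/21420 ≈ 5.00
risk, high-dose patients = 233/485 = 0.4804
risk, low-dose patients = 85/545 = 0.1560
RR = 0.4804 / 0.1560 = 3.08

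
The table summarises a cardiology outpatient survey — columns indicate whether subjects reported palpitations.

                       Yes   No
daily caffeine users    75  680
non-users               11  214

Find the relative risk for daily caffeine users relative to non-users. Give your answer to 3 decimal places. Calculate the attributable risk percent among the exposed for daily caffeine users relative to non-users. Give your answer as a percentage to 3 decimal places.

risk, daily caffeine users = 75/755 = 0.09934
risk, non-users = 11/225 = 0.04889
RR = 0.09934 / 0.04889 = 2.032
AR% = (0.09934 − 0.04889) / 0.09934 = 0.5079 → 50.785%

RR = 2.032; AR% = 50.785%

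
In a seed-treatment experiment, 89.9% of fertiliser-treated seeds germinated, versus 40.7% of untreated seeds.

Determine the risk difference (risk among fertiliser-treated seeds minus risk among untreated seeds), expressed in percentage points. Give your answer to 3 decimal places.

risk difference = 0.8990 − 0.4070 = 0.4920 → 49.200 percentage points

RD ≈ 49.200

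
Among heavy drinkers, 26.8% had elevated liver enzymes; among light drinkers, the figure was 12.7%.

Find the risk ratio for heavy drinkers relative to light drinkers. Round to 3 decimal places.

RR = 0.2680 / 0.1270 = 2.110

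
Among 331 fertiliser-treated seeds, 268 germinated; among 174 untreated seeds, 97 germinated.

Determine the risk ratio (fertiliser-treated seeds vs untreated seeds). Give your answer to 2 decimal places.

risk, fertiliser-treated seeds = 268/331 = 0.8097
risk, untreated seeds = 97/174 = 0.5575
RR = 0.8097 / 0.5575 = 1.45

RR ≈ 1.45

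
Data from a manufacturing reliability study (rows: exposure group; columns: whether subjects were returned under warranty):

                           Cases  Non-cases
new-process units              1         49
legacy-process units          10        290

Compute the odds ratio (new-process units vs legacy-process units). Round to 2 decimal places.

OR = (1 × 290) / (49 × 10) = 290/490 ≈ 0.59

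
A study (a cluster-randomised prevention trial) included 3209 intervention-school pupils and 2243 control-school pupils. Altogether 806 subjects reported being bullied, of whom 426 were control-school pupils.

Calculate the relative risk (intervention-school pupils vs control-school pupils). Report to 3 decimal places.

intervention-school pupils with the outcome: 806 − 426 = 380
intervention-school pupils without the outcome: 3209 − 380 = 2829
control-school pupils without the outcome: 2243 − 426 = 1817
risk, intervention-school pupils = 380/3209 = 0.1184
risk, control-school pupils = 426/2243 = 0.1899
RR = 0.1184 / 0.1899 = 0.623

0.623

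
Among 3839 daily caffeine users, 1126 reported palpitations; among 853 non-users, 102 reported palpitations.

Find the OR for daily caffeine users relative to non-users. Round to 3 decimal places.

OR = (1126 × 751) / (2713 × 102) = 845626/276726 ≈ 3.056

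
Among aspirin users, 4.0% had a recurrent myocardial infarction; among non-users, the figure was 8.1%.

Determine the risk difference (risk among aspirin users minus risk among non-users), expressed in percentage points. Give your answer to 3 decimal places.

risk difference = 0.04000 − 0.08100 = -0.04100 → -4.100 percentage points

RD ≈ -4.100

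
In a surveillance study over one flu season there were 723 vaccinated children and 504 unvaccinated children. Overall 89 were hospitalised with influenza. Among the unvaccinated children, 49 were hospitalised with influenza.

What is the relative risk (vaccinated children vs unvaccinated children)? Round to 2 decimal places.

vaccinated children with the outcome: 89 − 49 = 40
vaccinated children without the outcome: 723 − 40 = 683
unvaccinated children without the outcome: 504 − 49 = 455
risk, vaccinated children = 40/723 = 0.0553
risk, unvaccinated children = 49/504 = 0.0972
RR = 0.0553 / 0.0972 = 0.57

0.57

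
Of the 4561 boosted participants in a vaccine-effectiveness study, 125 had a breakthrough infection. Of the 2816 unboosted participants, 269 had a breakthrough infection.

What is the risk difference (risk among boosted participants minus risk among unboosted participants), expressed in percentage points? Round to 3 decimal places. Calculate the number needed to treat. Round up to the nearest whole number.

RD = -6.812; NNT = 15

risk, boosted participants = 125/4561 = 0.02741
risk, unboosted participants = 269/2816 = 0.09553
risk difference = 0.02741 − 0.09553 = -0.06812 → -6.812 percentage points
absolute risk difference = 0.068119
1 / 0.068119 = 14.680 → round up → 15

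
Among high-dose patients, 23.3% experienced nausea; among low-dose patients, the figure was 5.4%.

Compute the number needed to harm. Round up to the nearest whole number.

6

absolute risk difference = 0.179000
1 / 0.179000 = 5.587 → round up → 6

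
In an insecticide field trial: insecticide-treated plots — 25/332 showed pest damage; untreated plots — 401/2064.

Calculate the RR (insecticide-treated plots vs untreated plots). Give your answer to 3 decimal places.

RR ≈ 0.388

risk, insecticide-treated plots = 25/332 = 0.0753
risk, untreated plots = 401/2064 = 0.1943
RR = 0.0753 / 0.1943 = 0.388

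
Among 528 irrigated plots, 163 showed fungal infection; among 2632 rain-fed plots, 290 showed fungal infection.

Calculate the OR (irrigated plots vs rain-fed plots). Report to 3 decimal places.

OR = (163 × 2342) / (365 × 290) = 381746/105850 ≈ 3.606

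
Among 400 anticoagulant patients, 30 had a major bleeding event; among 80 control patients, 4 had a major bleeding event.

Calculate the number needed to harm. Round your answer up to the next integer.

risk, anticoagulant patients = 30/400 = 0.075000
risk, control patients = 4/80 = 0.050000
absolute risk difference = 0.025000
1 / 0.025000 = 40.000 → round up → 40

NNH ≈ 40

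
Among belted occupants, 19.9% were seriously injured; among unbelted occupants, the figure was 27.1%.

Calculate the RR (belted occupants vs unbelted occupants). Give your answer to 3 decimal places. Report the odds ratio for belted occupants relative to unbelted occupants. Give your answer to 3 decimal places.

RR = 0.734; OR = 0.668

RR = 0.1990 / 0.2710 = 0.734
odds, belted occupants = 0.1990/0.8010 = 0.2484
odds, unbelted occupants = 0.2710/0.7290 = 0.3717
OR = 0.2484 / 0.3717 = 0.668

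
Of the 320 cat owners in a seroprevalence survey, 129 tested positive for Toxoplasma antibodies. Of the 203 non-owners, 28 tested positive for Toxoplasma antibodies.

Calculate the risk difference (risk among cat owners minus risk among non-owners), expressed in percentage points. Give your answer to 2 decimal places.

RD = 26.52

risk, cat owners = 129/320 = 0.4031
risk, non-owners = 28/203 = 0.1379
risk difference = 0.4031 − 0.1379 = 0.2652 → 26.52 percentage points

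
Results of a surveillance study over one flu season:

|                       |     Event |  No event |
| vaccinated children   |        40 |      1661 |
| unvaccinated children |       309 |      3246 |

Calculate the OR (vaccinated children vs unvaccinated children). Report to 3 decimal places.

OR = (40 × 3246) / (1661 × 309) = 129840/513249 ≈ 0.253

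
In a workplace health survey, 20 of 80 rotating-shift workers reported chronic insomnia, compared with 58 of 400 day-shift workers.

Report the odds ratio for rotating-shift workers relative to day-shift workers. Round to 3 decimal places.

OR = (20 × 342) / (60 × 58) = 6840/3480 ≈ 1.966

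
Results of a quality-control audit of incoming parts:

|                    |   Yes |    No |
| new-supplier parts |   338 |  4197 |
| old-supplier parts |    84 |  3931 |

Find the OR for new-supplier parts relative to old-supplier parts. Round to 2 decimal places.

OR = (338 × 3931) / (4197 × 84) = 1328678/352548 ≈ 3.77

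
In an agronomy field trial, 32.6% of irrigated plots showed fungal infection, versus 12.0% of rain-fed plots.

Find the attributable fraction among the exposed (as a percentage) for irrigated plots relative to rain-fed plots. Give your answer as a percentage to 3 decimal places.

AR% = (0.3260 − 0.1200) / 0.3260 = 0.6319 → 63.190%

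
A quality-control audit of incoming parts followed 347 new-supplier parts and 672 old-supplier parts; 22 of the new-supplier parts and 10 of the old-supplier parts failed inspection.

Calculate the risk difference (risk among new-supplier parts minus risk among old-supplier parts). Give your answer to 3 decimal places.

RD = 0.049

risk, new-supplier parts = 22/347 = 0.06340
risk, old-supplier parts = 10/672 = 0.01488
risk difference = 0.06340 − 0.01488 = 0.049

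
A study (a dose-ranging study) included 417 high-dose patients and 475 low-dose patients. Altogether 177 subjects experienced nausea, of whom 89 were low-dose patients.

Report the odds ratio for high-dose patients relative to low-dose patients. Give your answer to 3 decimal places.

OR = 1.160

high-dose patients with the outcome: 177 − 89 = 88
high-dose patients without the outcome: 417 − 88 = 329
low-dose patients without the outcome: 475 − 89 = 386
odds, high-dose patients = 88/329 = 0.2675
odds, low-dose patients = 89/386 = 0.2306
OR = 0.2675 / 0.2306 = 1.160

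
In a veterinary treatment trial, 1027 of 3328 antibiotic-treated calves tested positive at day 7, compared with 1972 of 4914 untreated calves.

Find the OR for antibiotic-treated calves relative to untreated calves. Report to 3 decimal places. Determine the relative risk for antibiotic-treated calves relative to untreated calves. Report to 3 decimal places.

OR = 0.666; RR = 0.769

odds, antibiotic-treated calves = 1027/2301 = 0.4463
odds, untreated calves = 1972/2942 = 0.6703
OR = 0.4463 / 0.6703 = 0.666
risk, antibiotic-treated calves = 1027/3328 = 0.3086
risk, untreated calves = 1972/4914 = 0.4013
RR = 0.3086 / 0.4013 = 0.769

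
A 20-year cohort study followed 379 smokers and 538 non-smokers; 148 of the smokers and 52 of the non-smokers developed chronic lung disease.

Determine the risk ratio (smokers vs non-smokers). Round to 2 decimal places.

risk, smokers = 148/379 = 0.3905
risk, non-smokers = 52/538 = 0.0967
RR = 0.3905 / 0.0967 = 4.04

RR = 4.04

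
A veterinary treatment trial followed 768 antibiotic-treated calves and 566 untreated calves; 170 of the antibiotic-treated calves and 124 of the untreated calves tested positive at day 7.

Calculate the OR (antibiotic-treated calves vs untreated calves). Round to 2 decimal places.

OR = (170 × 442) / (598 × 124) = 75140/74152 ≈ 1.01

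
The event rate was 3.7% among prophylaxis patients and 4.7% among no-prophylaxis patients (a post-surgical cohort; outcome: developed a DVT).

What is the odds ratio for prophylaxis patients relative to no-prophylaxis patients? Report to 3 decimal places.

0.779

odds, prophylaxis patients = 0.03700/0.96300 = 0.03842
odds, no-prophylaxis patients = 0.04700/0.95300 = 0.04932
OR = 0.03842 / 0.04932 = 0.779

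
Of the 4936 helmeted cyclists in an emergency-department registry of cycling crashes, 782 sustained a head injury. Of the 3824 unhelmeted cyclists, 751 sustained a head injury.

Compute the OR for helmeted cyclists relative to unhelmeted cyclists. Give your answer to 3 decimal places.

OR = (782 × 3073) / (4154 × 751) = 2403086/3119654 ≈ 0.770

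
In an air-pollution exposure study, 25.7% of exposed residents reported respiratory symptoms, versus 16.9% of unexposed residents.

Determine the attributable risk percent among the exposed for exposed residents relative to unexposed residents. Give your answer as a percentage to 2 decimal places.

AR% = (0.2570 − 0.1690) / 0.2570 = 0.3424 → 34.24%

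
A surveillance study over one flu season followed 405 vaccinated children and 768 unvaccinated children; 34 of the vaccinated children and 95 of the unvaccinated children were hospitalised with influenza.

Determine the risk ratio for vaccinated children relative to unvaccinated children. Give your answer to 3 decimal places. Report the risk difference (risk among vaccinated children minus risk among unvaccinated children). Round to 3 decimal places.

RR = 0.679; RD = -0.040

risk, vaccinated children = 34/405 = 0.0840
risk, unvaccinated children = 95/768 = 0.1237
RR = 0.0840 / 0.1237 = 0.679
risk difference = 0.0840 − 0.1237 = -0.040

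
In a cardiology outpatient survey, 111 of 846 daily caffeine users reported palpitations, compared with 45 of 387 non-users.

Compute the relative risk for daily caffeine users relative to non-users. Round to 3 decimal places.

1.128

risk, daily caffeine users = 111/846 = 0.1312
risk, non-users = 45/387 = 0.1163
RR = 0.1312 / 0.1163 = 1.128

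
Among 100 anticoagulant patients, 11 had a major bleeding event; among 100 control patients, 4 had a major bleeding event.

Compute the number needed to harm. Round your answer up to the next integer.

risk, anticoagulant patients = 11/100 = 0.110000
risk, control patients = 4/100 = 0.040000
absolute risk difference = 0.070000
1 / 0.070000 = 14.286 → round up → 15

NNH = 15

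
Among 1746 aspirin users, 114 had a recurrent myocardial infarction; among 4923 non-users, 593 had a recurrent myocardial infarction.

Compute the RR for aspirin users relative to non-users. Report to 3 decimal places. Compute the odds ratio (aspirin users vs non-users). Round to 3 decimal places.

risk, aspirin users = 114/1746 = 0.0653
risk, non-users = 593/4923 = 0.1205
RR = 0.0653 / 0.1205 = 0.542
odds, aspirin users = 114/1632 = 0.0699
odds, non-users = 593/4330 = 0.1370
OR = 0.0699 / 0.1370 = 0.510

RR = 0.542; OR = 0.510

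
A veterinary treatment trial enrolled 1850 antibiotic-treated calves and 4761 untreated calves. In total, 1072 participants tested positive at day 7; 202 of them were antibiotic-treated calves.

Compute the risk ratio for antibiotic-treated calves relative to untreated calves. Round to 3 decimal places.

RR: 0.598

antibiotic-treated calves without the outcome: 1850 − 202 = 1648
untreated calves with the outcome: 1072 − 202 = 870
untreated calves without the outcome: 4761 − 870 = 3891
risk, antibiotic-treated calves = 202/1850 = 0.1092
risk, untreated calves = 870/4761 = 0.1827
RR = 0.1092 / 0.1827 = 0.598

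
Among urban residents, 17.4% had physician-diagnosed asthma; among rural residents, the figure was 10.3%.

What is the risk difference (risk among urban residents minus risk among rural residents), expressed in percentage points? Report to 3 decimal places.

RD = 7.100

risk difference = 0.1740 − 0.1030 = 0.0710 → 7.100 percentage points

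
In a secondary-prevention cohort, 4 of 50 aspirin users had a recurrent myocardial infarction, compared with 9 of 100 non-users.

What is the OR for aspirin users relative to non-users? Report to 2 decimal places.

OR = (4 × 91) / (46 × 9) = 364/414 ≈ 0.88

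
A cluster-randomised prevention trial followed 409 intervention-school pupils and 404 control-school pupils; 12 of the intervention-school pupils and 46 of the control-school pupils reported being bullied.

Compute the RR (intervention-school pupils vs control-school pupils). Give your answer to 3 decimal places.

0.258

risk, intervention-school pupils = 12/409 = 0.02934
risk, control-school pupils = 46/404 = 0.11386
RR = 0.02934 / 0.11386 = 0.258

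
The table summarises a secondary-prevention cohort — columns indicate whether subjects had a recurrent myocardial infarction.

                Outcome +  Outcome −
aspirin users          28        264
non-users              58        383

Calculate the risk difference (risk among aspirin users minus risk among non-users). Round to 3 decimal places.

RD: -0.036

risk, aspirin users = 28/292 = 0.0959
risk, non-users = 58/441 = 0.1315
risk difference = 0.0959 − 0.1315 = -0.036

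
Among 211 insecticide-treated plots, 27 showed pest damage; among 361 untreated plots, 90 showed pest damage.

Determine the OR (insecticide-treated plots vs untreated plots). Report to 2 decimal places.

OR = (27 × 271) / (184 × 90) = 7317/16560 ≈ 0.44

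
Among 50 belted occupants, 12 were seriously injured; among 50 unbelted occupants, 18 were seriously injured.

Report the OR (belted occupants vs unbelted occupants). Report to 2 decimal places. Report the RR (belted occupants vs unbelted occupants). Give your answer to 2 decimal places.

OR = 0.56; RR = 0.67

odds, belted occupants = 12/38 = 0.3158
odds, unbelted occupants = 18/32 = 0.5625
OR = 0.3158 / 0.5625 = 0.56
risk, belted occupants = 12/50 = 0.2400
risk, unbelted occupants = 18/50 = 0.3600
RR = 0.2400 / 0.3600 = 0.67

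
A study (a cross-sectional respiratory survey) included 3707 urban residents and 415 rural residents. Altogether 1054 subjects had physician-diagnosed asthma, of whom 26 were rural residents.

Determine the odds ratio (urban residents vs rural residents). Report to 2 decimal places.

5.74

urban residents with the outcome: 1054 − 26 = 1028
urban residents without the outcome: 3707 − 1028 = 2679
rural residents without the outcome: 415 − 26 = 389
odds, urban residents = 1028/2679 = 0.3837
odds, rural residents = 26/389 = 0.0668
OR = 0.3837 / 0.0668 = 5.74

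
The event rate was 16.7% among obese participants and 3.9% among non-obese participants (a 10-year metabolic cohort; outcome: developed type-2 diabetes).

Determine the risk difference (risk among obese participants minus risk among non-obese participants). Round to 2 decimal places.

risk difference = 0.16700 − 0.03900 = 0.13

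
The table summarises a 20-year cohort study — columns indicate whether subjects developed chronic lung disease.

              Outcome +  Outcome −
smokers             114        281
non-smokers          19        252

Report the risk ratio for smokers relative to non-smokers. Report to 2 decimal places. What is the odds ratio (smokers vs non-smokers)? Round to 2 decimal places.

RR = 4.12; OR = 5.38

risk, smokers = 114/395 = 0.2886
risk, non-smokers = 19/271 = 0.0701
RR = 0.2886 / 0.0701 = 4.12
OR = (114 × 252) / (281 × 19) = 28728/5339 ≈ 5.38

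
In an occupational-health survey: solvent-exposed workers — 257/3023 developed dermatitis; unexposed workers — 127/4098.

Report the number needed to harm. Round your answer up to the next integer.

19

risk, solvent-exposed workers = 257/3023 = 0.085015
risk, unexposed workers = 127/4098 = 0.030991
absolute risk difference = 0.054024
1 / 0.054024 = 18.510 → round up → 19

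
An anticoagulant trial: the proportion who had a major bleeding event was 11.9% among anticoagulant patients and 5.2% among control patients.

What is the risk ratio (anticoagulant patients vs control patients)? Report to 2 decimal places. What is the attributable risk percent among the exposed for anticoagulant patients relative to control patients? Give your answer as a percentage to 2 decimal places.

RR = 0.1190 / 0.0520 = 2.29
AR% = (0.1190 − 0.0520) / 0.1190 = 0.5630 → 56.30%

RR = 2.29; AR% = 56.30%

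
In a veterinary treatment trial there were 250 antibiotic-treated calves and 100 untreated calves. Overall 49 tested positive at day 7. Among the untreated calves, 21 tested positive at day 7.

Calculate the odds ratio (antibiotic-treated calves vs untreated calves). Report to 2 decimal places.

antibiotic-treated calves with the outcome: 49 − 21 = 28
antibiotic-treated calves without the outcome: 250 − 28 = 222
untreated calves without the outcome: 100 − 21 = 79
OR = (28 × 79) / (222 × 21) = 2212/4662 ≈ 0.47

0.47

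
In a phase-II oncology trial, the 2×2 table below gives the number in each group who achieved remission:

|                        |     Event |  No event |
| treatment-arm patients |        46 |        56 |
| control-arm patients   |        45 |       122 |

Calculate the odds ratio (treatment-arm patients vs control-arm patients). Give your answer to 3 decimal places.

OR = (46 × 122) / (56 × 45) = 5612/2520 ≈ 2.227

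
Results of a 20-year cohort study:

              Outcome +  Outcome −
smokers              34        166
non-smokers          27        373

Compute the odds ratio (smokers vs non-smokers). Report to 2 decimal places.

OR = 2.83

odds, smokers = 34/166 = 0.2048
odds, non-smokers = 27/373 = 0.0724
OR = 0.2048 / 0.0724 = 2.83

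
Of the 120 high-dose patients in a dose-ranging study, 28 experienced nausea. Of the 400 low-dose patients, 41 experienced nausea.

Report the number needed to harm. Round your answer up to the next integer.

8

risk, high-dose patients = 28/120 = 0.233333
risk, low-dose patients = 41/400 = 0.102500
absolute risk difference = 0.130833
1 / 0.130833 = 7.643 → round up → 8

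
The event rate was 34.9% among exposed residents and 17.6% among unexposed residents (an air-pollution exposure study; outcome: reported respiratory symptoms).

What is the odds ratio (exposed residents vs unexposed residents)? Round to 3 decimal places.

odds, exposed residents = 0.3490/0.6510 = 0.5361
odds, unexposed residents = 0.1760/0.8240 = 0.2136
OR = 0.5361 / 0.2136 = 2.510

2.510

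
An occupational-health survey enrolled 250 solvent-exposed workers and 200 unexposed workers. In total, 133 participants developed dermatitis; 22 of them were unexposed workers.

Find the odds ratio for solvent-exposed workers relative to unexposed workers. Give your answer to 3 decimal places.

OR: 6.461

solvent-exposed workers with the outcome: 133 − 22 = 111
solvent-exposed workers without the outcome: 250 − 111 = 139
unexposed workers without the outcome: 200 − 22 = 178
OR = (111 × 178) / (139 × 22) = 19758/3058 ≈ 6.461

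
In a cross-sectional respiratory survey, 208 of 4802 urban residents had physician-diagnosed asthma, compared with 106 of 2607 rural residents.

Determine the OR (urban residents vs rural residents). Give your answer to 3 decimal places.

OR = (208 × 2501) / (4594 × 106) = 520208/486964 ≈ 1.068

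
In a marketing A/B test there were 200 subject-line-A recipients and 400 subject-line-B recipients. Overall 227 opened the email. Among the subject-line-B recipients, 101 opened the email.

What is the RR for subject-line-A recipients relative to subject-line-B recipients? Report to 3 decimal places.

RR ≈ 2.495

subject-line-A recipients with the outcome: 227 − 101 = 126
subject-line-A recipients without the outcome: 200 − 126 = 74
subject-line-B recipients without the outcome: 400 − 101 = 299
risk, subject-line-A recipients = 126/200 = 0.6300
risk, subject-line-B recipients = 101/400 = 0.2525
RR = 0.6300 / 0.2525 = 2.495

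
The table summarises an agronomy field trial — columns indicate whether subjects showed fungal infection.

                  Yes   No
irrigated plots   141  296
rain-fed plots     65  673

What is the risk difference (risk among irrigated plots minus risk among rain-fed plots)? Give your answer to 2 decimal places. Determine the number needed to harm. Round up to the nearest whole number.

risk, irrigated plots = 141/437 = 0.3227
risk, rain-fed plots = 65/738 = 0.0881
risk difference = 0.3227 − 0.0881 = 0.23
absolute risk difference = 0.234579
1 / 0.234579 = 4.263 → round up → 5

RD = 0.23; NNH = 5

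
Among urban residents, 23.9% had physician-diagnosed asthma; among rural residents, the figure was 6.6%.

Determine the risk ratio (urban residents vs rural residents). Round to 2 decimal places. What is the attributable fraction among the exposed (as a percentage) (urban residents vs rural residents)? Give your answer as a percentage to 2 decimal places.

RR = 0.2390 / 0.0660 = 3.62
AR% = (0.2390 − 0.0660) / 0.2390 = 0.7238 → 72.38%

RR = 3.62; AR% = 72.38%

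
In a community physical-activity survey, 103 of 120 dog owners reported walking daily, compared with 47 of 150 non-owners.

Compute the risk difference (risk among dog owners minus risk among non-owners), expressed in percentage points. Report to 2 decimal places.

risk, dog owners = 103/120 = 0.8583
risk, non-owners = 47/150 = 0.3133
risk difference = 0.8583 − 0.3133 = 0.5450 → 54.50 percentage points

RD: 54.50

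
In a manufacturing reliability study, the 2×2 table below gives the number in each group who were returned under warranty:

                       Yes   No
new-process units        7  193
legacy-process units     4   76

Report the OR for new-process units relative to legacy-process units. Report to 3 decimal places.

OR = 0.689

odds, new-process units = 7/193 = 0.03627
odds, legacy-process units = 4/76 = 0.05263
OR = 0.03627 / 0.05263 = 0.689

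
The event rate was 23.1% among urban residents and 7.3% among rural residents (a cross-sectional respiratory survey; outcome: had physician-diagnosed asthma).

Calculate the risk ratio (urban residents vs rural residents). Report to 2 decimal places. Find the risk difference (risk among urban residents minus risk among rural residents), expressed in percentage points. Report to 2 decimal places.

RR = 0.2310 / 0.0730 = 3.16
risk difference = 0.2310 − 0.0730 = 0.1580 → 15.80 percentage points

RR = 3.16; RD = 15.80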